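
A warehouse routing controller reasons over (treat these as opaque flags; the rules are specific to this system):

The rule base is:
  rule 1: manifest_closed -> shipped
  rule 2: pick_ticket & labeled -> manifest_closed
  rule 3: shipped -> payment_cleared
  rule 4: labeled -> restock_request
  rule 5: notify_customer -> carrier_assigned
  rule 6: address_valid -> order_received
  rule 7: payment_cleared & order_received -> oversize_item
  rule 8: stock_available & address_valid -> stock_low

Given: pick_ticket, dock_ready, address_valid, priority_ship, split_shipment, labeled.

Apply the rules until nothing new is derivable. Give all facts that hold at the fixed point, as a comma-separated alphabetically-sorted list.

Round 1: rule 2 [pick_ticket & labeled -> manifest_closed]; rule 4 [labeled -> restock_request]; rule 6 [address_valid -> order_received]. New: manifest_closed, restock_request, order_received.
Round 2: rule 1 [manifest_closed -> shipped]. New: shipped.
Round 3: rule 3 [shipped -> payment_cleared]. New: payment_cleared.
Round 4: rule 7 [payment_cleared & order_received -> oversize_item]. New: oversize_item.

address_valid, dock_ready, labeled, manifest_closed, order_received, oversize_item, payment_cleared, pick_ticket, priority_ship, restock_request, shipped, split_shipment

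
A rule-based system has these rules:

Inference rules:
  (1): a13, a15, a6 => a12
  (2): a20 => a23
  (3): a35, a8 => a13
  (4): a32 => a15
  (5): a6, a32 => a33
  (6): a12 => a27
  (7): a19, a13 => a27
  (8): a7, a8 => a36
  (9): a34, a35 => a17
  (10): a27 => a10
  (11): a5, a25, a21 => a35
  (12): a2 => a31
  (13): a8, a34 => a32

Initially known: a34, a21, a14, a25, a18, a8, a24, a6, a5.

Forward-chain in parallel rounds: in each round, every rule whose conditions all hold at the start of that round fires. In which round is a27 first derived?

4

Round 1: (11) [a5, a25, a21 => a35]; (13) [a8, a34 => a32]. New: a35, a32.
Round 2: (3) [a35, a8 => a13]; (4) [a32 => a15]; (5) [a6, a32 => a33]; (9) [a34, a35 => a17]. New: a13, a15, a33, a17.
Round 3: (1) [a13, a15, a6 => a12]. New: a12.
Round 4: (6) [a12 => a27]. New: a27.
a27 first appears in round 4.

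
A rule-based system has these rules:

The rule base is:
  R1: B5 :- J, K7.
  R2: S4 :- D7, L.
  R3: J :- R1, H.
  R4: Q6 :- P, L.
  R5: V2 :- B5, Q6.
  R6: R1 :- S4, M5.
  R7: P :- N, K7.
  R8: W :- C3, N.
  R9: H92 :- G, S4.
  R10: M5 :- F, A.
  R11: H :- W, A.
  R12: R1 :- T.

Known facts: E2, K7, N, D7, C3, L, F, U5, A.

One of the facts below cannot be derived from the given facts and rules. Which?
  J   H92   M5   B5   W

[1] R2 [S4 :- D7, L.]; R7 [P :- N, K7.]; R8 [W :- C3, N.]; R10 [M5 :- F, A.]. ⇒ new: S4, P, W, M5.
[2] R4 [Q6 :- P, L.]; R6 [R1 :- S4, M5.]; R11 [H :- W, A.]. ⇒ new: Q6, R1, H.
[3] R3 [J :- R1, H.]. ⇒ new: J.
[4] R1 [B5 :- J, K7.]. ⇒ new: B5.
[5] R5 [V2 :- B5, Q6.]. ⇒ new: V2.
Derived: J (round 3), W (round 1), M5 (round 1), B5 (round 4). H92 never appears in any round.

H92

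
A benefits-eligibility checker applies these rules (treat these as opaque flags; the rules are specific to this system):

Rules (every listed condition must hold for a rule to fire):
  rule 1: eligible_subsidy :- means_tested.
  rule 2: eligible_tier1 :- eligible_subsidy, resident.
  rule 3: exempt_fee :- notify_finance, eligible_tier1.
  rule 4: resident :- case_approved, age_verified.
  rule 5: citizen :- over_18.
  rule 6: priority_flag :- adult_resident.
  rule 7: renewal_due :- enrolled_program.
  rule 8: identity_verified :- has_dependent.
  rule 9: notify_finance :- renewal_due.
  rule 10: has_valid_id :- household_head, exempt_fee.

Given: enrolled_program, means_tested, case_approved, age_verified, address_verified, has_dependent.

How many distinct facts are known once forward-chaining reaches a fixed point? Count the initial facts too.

13

Round 1: rule 1 [eligible_subsidy :- means_tested.]; rule 4 [resident :- case_approved, age_verified.]; rule 7 [renewal_due :- enrolled_program.]; rule 8 [identity_verified :- has_dependent.]. Adds eligible_subsidy, resident, renewal_due, identity_verified.
Round 2: rule 2 [eligible_tier1 :- eligible_subsidy, resident.]; rule 9 [notify_finance :- renewal_due.]. Adds eligible_tier1, notify_finance.
Round 3: rule 3 [exempt_fee :- notify_finance, eligible_tier1.]. Adds exempt_fee.
Closure: {address_verified, age_verified, case_approved, eligible_subsidy, eligible_tier1, enrolled_program, exempt_fee, has_dependent, identity_verified, means_tested, notify_finance, renewal_due, resident} — 13 facts.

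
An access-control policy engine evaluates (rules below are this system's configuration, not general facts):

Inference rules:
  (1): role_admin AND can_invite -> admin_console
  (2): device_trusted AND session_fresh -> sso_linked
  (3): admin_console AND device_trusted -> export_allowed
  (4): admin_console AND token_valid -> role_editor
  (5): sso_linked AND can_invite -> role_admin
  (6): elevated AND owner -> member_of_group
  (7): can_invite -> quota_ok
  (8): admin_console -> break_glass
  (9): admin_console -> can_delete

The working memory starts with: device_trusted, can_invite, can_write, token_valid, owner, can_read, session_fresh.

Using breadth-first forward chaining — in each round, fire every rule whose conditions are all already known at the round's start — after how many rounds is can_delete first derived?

[1] (2) [device_trusted AND session_fresh -> sso_linked]; (7) [can_invite -> quota_ok]. ⇒ new: sso_linked, quota_ok.
[2] (5) [sso_linked AND can_invite -> role_admin]. ⇒ new: role_admin.
[3] (1) [role_admin AND can_invite -> admin_console]. ⇒ new: admin_console.
[4] (3) [admin_console AND device_trusted -> export_allowed]; (4) [admin_console AND token_valid -> role_editor]; (8) [admin_console -> break_glass]; (9) [admin_console -> can_delete]. ⇒ new: export_allowed, role_editor, break_glass, can_delete.
can_delete first appears in round 4.

4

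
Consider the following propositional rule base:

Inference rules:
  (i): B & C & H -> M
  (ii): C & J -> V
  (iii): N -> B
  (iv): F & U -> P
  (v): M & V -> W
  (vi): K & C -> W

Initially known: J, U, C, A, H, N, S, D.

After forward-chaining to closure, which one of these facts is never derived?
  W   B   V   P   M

Round 1: (ii) [C & J -> V]; (iii) [N -> B]. New: V, B.
Round 2: (i) [B & C & H -> M]. New: M.
Round 3: (v) [M & V -> W]. New: W.
Derived: V (round 1), B (round 1), W (round 3), M (round 2). P never appears in any round.

P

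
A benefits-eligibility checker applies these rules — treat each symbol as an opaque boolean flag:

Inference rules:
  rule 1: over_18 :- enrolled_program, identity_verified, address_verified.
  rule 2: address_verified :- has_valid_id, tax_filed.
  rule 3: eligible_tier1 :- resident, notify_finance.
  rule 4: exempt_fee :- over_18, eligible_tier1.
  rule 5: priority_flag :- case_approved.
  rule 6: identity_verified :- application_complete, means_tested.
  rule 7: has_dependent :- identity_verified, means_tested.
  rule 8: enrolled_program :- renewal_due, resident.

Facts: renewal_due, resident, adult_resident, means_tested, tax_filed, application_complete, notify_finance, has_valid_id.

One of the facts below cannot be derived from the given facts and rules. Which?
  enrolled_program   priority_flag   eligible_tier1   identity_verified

Round 1: rule 2 [address_verified :- has_valid_id, tax_filed.]; rule 3 [eligible_tier1 :- resident, notify_finance.]; rule 6 [identity_verified :- application_complete, means_tested.]; rule 8 [enrolled_program :- renewal_due, resident.]. New: address_verified, eligible_tier1, identity_verified, enrolled_program.
Round 2: rule 1 [over_18 :- enrolled_program, identity_verified, address_verified.]; rule 7 [has_dependent :- identity_verified, means_tested.]. New: over_18, has_dependent.
Round 3: rule 4 [exempt_fee :- over_18, eligible_tier1.]. New: exempt_fee.
Derived: identity_verified (round 1), enrolled_program (round 1), eligible_tier1 (round 1). priority_flag never appears in any round.

priority_flag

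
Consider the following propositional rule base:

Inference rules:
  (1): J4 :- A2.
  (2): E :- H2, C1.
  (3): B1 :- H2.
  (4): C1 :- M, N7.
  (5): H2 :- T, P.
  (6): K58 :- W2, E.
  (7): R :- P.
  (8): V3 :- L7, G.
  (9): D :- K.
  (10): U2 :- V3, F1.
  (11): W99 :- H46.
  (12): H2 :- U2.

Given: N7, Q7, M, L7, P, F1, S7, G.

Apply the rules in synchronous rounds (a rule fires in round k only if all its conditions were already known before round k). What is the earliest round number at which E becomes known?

Round 1: (4) [C1 :- M, N7.]; (7) [R :- P.]; (8) [V3 :- L7, G.]. New: C1, R, V3.
Round 2: (10) [U2 :- V3, F1.]. New: U2.
Round 3: (12) [H2 :- U2.]. New: H2.
Round 4: (2) [E :- H2, C1.]; (3) [B1 :- H2.]. New: E, B1.
E first appears in round 4.

4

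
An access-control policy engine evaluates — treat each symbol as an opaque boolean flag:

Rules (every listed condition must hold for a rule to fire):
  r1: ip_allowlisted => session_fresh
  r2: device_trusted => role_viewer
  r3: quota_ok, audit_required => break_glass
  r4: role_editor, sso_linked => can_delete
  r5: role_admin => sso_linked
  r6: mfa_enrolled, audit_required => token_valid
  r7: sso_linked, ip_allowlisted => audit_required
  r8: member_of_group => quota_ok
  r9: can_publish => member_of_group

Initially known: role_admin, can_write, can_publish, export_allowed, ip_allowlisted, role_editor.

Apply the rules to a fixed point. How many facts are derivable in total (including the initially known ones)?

Round 1 fires r1, r5, r9, giving session_fresh, sso_linked, member_of_group.
Round 2 fires r4, r7, r8, giving can_delete, audit_required, quota_ok.
Round 3 fires r3, giving break_glass.
Closure: {audit_required, break_glass, can_delete, can_publish, can_write, export_allowed, ip_allowlisted, member_of_group, quota_ok, role_admin, role_editor, session_fresh, sso_linked} — 13 facts.

13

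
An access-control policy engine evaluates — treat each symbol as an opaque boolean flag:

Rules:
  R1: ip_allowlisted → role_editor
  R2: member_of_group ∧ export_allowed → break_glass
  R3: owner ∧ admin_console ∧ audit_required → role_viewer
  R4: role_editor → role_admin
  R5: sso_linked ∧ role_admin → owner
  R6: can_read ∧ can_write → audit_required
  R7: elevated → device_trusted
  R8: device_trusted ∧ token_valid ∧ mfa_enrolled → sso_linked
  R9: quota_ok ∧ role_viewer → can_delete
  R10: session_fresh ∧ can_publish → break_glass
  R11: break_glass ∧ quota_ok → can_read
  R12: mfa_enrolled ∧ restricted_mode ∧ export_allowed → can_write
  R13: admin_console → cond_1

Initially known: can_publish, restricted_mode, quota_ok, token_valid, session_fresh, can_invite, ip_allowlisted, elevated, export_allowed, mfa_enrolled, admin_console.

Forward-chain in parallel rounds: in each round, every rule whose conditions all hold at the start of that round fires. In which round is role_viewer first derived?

Round 1 — R1, R7, R10, R12, R13, derive role_editor, device_trusted, break_glass, can_write, cond_1.
Round 2 — R4, R8, R11, derive role_admin, sso_linked, can_read.
Round 3 — R5, R6, derive owner, audit_required.
Round 4 — R3, derive role_viewer.
role_viewer first appears in round 4.

4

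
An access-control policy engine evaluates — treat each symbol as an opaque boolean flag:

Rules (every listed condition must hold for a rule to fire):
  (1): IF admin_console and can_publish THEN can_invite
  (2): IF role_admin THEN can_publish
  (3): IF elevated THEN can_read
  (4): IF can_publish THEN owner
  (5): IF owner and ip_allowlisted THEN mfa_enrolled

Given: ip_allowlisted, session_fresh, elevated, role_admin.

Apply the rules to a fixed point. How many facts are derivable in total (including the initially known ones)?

Round 1 fires (2), (3), giving can_publish, can_read.
Round 2 fires (4), giving owner.
Round 3 fires (5), giving mfa_enrolled.
Closure: {can_publish, can_read, elevated, ip_allowlisted, mfa_enrolled, owner, role_admin, session_fresh} — 8 facts.

8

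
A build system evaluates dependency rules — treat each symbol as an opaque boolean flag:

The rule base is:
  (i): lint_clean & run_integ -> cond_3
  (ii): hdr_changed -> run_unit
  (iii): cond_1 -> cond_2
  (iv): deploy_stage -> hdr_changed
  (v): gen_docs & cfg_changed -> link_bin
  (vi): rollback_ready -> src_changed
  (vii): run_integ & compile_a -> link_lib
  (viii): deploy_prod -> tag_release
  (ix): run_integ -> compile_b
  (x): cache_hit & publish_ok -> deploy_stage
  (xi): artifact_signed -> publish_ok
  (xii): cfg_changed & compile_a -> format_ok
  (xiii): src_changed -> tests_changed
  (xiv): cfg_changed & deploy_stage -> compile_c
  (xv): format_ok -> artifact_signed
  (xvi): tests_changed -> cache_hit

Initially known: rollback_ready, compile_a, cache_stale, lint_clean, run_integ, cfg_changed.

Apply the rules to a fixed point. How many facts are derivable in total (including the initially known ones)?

Round 1 — (i), (vi), (vii), (ix), (xii), derive cond_3, src_changed, link_lib, compile_b, format_ok.
Round 2 — (xiii), (xv), derive tests_changed, artifact_signed.
Round 3 — (xi), (xvi), derive publish_ok, cache_hit.
Round 4 — (x), derive deploy_stage.
Round 5 — (iv), (xiv), derive hdr_changed, compile_c.
Round 6 — (ii), derive run_unit.
Closure: {artifact_signed, cache_hit, cache_stale, cfg_changed, compile_a, compile_b, compile_c, cond_3, deploy_stage, format_ok, hdr_changed, link_lib, lint_clean, publish_ok, rollback_ready, run_integ, run_unit, src_changed, tests_changed} — 19 facts.

19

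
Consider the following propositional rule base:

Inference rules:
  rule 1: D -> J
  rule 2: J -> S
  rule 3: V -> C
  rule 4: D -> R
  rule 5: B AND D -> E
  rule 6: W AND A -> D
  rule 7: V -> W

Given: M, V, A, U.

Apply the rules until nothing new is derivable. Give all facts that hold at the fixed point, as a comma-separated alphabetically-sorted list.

Round 1: rule 3 [V -> C]; rule 7 [V -> W]. New: C, W.
Round 2: rule 6 [W AND A -> D]. New: D.
Round 3: rule 1 [D -> J]; rule 4 [D -> R]. New: J, R.
Round 4: rule 2 [J -> S]. New: S.

A, C, D, J, M, R, S, U, V, W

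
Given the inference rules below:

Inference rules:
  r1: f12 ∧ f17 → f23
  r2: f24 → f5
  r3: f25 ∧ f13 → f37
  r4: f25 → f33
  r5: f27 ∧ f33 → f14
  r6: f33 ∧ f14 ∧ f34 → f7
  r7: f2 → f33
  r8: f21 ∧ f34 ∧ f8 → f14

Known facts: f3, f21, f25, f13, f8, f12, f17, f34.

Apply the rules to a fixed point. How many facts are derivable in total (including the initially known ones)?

[1] r1 [f12 ∧ f17 → f23]; r3 [f25 ∧ f13 → f37]; r4 [f25 → f33]; r8 [f21 ∧ f34 ∧ f8 → f14]. ⇒ new: f23, f37, f33, f14.
[2] r6 [f33 ∧ f14 ∧ f34 → f7]. ⇒ new: f7.
Closure: {f12, f13, f14, f17, f21, f23, f25, f3, f33, f34, f37, f7, f8} — 13 facts.

13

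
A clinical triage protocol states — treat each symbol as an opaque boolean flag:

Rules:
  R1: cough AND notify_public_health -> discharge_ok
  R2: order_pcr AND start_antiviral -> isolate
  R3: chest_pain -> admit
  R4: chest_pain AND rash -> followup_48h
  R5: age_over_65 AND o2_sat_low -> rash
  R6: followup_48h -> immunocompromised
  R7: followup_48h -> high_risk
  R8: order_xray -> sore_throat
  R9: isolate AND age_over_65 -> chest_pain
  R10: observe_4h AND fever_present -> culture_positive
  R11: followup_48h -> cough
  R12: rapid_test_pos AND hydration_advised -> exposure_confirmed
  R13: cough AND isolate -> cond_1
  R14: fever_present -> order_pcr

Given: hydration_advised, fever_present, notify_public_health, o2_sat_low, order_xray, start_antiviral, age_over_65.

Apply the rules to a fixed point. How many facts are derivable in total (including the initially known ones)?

19

[1] R5 [age_over_65 AND o2_sat_low -> rash]; R8 [order_xray -> sore_throat]; R14 [fever_present -> order_pcr]. ⇒ new: rash, sore_throat, order_pcr.
[2] R2 [order_pcr AND start_antiviral -> isolate]. ⇒ new: isolate.
[3] R9 [isolate AND age_over_65 -> chest_pain]. ⇒ new: chest_pain.
[4] R3 [chest_pain -> admit]; R4 [chest_pain AND rash -> followup_48h]. ⇒ new: admit, followup_48h.
[5] R6 [followup_48h -> immunocompromised]; R7 [followup_48h -> high_risk]; R11 [followup_48h -> cough]. ⇒ new: immunocompromised, high_risk, cough.
[6] R1 [cough AND notify_public_health -> discharge_ok]; R13 [cough AND isolate -> cond_1]. ⇒ new: discharge_ok, cond_1.
Closure: {admit, age_over_65, chest_pain, cond_1, cough, discharge_ok, fever_present, followup_48h, high_risk, hydration_advised, immunocompromised, isolate, notify_public_health, o2_sat_low, order_pcr, order_xray, rash, sore_throat, start_antiviral} — 19 facts.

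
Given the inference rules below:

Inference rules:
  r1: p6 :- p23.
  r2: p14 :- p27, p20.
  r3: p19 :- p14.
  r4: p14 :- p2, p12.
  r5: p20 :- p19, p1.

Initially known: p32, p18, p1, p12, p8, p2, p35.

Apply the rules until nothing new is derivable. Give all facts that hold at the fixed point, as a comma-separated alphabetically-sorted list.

p1, p12, p14, p18, p19, p2, p20, p32, p35, p8

Round 1 — r4, derive p14.
Round 2 — r3, derive p19.
Round 3 — r5, derive p20.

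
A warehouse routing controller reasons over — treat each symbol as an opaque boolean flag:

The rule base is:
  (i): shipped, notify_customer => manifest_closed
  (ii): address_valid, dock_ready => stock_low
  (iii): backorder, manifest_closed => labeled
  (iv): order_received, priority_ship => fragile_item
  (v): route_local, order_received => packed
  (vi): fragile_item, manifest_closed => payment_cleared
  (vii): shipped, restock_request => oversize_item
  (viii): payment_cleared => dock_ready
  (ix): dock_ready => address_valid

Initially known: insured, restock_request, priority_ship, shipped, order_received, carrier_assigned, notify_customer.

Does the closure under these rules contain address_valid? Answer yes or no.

yes

Round 1: (i) [shipped, notify_customer => manifest_closed]; (iv) [order_received, priority_ship => fragile_item]; (vii) [shipped, restock_request => oversize_item]. Adds manifest_closed, fragile_item, oversize_item.
Round 2: (vi) [fragile_item, manifest_closed => payment_cleared]. Adds payment_cleared.
Round 3: (viii) [payment_cleared => dock_ready]. Adds dock_ready.
Round 4: (ix) [dock_ready => address_valid]. Adds address_valid.
Round 5: (ii) [address_valid, dock_ready => stock_low]. Adds stock_low.
address_valid appears in round 4, so it is derivable.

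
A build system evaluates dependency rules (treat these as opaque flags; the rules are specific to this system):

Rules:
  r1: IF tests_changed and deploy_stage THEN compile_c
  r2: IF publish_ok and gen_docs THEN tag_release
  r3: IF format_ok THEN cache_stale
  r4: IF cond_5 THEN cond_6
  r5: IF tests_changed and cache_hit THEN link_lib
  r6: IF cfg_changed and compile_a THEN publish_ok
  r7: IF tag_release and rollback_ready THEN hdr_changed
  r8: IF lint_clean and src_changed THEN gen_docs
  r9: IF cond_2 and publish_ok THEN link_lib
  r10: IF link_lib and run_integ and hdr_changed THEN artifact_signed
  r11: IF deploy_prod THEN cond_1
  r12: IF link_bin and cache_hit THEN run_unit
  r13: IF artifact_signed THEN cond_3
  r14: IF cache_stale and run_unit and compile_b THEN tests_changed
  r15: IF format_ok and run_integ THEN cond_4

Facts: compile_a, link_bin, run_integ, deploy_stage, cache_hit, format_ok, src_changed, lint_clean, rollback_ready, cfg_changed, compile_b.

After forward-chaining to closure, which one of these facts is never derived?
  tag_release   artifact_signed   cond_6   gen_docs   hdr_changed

Round 1: r3 [IF format_ok THEN cache_stale]; r6 [IF cfg_changed and compile_a THEN publish_ok]; r8 [IF lint_clean and src_changed THEN gen_docs]; r12 [IF link_bin and cache_hit THEN run_unit]; r15 [IF format_ok and run_integ THEN cond_4]. Adds cache_stale, publish_ok, gen_docs, run_unit, cond_4.
Round 2: r2 [IF publish_ok and gen_docs THEN tag_release]; r14 [IF cache_stale and run_unit and compile_b THEN tests_changed]. Adds tag_release, tests_changed.
Round 3: r1 [IF tests_changed and deploy_stage THEN compile_c]; r5 [IF tests_changed and cache_hit THEN link_lib]; r7 [IF tag_release and rollback_ready THEN hdr_changed]. Adds compile_c, link_lib, hdr_changed.
Round 4: r10 [IF link_lib and run_integ and hdr_changed THEN artifact_signed]. Adds artifact_signed.
Round 5: r13 [IF artifact_signed THEN cond_3]. Adds cond_3.
Derived: artifact_signed (round 4), hdr_changed (round 3), tag_release (round 2), gen_docs (round 1). cond_6 never appears in any round.

cond_6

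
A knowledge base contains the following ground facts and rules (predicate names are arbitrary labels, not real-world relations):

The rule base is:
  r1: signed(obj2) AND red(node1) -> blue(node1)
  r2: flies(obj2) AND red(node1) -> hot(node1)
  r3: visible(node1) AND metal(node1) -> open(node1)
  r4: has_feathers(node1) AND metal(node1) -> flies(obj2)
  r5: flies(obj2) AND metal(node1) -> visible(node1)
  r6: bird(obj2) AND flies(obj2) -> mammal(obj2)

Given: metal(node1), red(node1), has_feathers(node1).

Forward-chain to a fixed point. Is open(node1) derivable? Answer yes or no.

yes

Round 1 fires r4, giving flies(obj2).
Round 2 fires r2, r5, giving hot(node1), visible(node1).
Round 3 fires r3, giving open(node1).
open(node1) appears in round 3, so it is derivable.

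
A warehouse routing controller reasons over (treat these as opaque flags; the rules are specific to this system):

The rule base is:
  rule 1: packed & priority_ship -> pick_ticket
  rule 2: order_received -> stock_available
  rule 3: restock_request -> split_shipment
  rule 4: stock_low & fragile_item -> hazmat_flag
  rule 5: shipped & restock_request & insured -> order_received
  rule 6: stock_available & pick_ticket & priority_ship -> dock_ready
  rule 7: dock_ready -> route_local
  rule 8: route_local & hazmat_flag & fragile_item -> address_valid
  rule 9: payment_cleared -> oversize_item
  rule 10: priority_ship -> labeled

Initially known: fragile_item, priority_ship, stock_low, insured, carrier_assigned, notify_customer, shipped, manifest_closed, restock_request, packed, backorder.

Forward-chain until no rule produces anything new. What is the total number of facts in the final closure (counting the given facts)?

Round 1 — rule 1, rule 3, rule 4, rule 5, rule 10, derive pick_ticket, split_shipment, hazmat_flag, order_received, labeled.
Round 2 — rule 2, derive stock_available.
Round 3 — rule 6, derive dock_ready.
Round 4 — rule 7, derive route_local.
Round 5 — rule 8, derive address_valid.
Closure: {address_valid, backorder, carrier_assigned, dock_ready, fragile_item, hazmat_flag, insured, labeled, manifest_closed, notify_customer, order_received, packed, pick_ticket, priority_ship, restock_request, route_local, shipped, split_shipment, stock_available, stock_low} — 20 facts.

20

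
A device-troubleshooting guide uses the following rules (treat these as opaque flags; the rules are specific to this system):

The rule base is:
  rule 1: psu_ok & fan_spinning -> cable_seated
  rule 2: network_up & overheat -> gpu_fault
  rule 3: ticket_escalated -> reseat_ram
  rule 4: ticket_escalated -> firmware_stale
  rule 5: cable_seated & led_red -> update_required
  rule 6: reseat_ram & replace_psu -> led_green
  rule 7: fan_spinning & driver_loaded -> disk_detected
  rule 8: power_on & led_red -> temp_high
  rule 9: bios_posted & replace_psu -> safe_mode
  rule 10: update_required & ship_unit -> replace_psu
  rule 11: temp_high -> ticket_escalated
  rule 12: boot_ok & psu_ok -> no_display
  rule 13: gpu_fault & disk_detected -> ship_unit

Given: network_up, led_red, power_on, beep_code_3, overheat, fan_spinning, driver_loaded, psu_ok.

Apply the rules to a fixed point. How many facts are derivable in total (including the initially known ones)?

19

Round 1 fires rule 1, rule 2, rule 7, rule 8, giving cable_seated, gpu_fault, disk_detected, temp_high.
Round 2 fires rule 5, rule 11, rule 13, giving update_required, ticket_escalated, ship_unit.
Round 3 fires rule 3, rule 4, rule 10, giving reseat_ram, firmware_stale, replace_psu.
Round 4 fires rule 6, giving led_green.
Closure: {beep_code_3, cable_seated, disk_detected, driver_loaded, fan_spinning, firmware_stale, gpu_fault, led_green, led_red, network_up, overheat, power_on, psu_ok, replace_psu, reseat_ram, ship_unit, temp_high, ticket_escalated, update_required} — 19 facts.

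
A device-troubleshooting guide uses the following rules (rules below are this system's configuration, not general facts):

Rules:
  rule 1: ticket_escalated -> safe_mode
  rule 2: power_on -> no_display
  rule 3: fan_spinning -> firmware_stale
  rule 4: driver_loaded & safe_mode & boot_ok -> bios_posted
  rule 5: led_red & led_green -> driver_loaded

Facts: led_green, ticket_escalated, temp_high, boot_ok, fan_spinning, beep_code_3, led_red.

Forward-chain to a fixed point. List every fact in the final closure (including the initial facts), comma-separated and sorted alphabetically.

Round 1 fires rule 1, rule 3, rule 5, giving safe_mode, firmware_stale, driver_loaded.
Round 2 fires rule 4, giving bios_posted.

beep_code_3, bios_posted, boot_ok, driver_loaded, fan_spinning, firmware_stale, led_green, led_red, safe_mode, temp_high, ticket_escalated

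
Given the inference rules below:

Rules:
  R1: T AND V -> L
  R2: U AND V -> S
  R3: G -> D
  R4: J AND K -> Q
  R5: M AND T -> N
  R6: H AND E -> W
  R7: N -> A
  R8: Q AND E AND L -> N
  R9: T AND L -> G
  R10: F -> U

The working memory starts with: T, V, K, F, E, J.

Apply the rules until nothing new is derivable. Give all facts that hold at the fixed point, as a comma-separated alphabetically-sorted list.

Round 1 fires R1, R4, R10, giving L, Q, U.
Round 2 fires R2, R8, R9, giving S, N, G.
Round 3 fires R3, R7, giving D, A.

A, D, E, F, G, J, K, L, N, Q, S, T, U, V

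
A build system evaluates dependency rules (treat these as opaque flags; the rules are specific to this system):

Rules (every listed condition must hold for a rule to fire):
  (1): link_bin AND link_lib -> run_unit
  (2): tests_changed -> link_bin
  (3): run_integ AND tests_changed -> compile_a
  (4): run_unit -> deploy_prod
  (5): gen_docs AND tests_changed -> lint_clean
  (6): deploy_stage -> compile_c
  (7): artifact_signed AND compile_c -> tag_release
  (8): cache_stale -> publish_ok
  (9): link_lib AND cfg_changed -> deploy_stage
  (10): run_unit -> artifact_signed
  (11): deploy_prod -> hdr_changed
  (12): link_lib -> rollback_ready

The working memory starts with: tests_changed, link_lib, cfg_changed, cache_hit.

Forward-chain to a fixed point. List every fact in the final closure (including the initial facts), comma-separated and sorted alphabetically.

Round 1: (2) [tests_changed -> link_bin]; (9) [link_lib AND cfg_changed -> deploy_stage]; (12) [link_lib -> rollback_ready]. New: link_bin, deploy_stage, rollback_ready.
Round 2: (1) [link_bin AND link_lib -> run_unit]; (6) [deploy_stage -> compile_c]. New: run_unit, compile_c.
Round 3: (4) [run_unit -> deploy_prod]; (10) [run_unit -> artifact_signed]. New: deploy_prod, artifact_signed.
Round 4: (7) [artifact_signed AND compile_c -> tag_release]; (11) [deploy_prod -> hdr_changed]. New: tag_release, hdr_changed.

artifact_signed, cache_hit, cfg_changed, compile_c, deploy_prod, deploy_stage, hdr_changed, link_bin, link_lib, rollback_ready, run_unit, tag_release, tests_changed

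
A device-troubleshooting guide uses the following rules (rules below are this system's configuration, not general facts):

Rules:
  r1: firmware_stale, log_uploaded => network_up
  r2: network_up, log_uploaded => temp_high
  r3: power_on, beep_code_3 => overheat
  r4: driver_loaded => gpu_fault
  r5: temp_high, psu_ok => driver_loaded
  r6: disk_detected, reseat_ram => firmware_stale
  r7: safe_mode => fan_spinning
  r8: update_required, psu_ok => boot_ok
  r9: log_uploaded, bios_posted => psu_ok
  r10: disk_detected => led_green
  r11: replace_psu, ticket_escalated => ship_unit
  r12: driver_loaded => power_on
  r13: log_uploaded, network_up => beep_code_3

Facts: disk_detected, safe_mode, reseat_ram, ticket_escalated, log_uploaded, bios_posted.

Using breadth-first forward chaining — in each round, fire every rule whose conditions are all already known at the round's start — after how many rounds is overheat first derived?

Round 1: r6 [disk_detected, reseat_ram => firmware_stale]; r7 [safe_mode => fan_spinning]; r9 [log_uploaded, bios_posted => psu_ok]; r10 [disk_detected => led_green]. New: firmware_stale, fan_spinning, psu_ok, led_green.
Round 2: r1 [firmware_stale, log_uploaded => network_up]. New: network_up.
Round 3: r2 [network_up, log_uploaded => temp_high]; r13 [log_uploaded, network_up => beep_code_3]. New: temp_high, beep_code_3.
Round 4: r5 [temp_high, psu_ok => driver_loaded]. New: driver_loaded.
Round 5: r4 [driver_loaded => gpu_fault]; r12 [driver_loaded => power_on]. New: gpu_fault, power_on.
Round 6: r3 [power_on, beep_code_3 => overheat]. New: overheat.
overheat first appears in round 6.

6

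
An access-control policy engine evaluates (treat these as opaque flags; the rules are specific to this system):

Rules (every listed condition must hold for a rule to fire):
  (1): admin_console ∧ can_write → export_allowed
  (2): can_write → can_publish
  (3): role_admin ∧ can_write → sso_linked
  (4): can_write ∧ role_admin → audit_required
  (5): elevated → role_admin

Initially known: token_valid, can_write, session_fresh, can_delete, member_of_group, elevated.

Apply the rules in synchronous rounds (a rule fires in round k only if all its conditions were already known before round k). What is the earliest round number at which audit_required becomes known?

2

Round 1: (2) [can_write → can_publish]; (5) [elevated → role_admin]. Adds can_publish, role_admin.
Round 2: (3) [role_admin ∧ can_write → sso_linked]; (4) [can_write ∧ role_admin → audit_required]. Adds sso_linked, audit_required.
audit_required first appears in round 2.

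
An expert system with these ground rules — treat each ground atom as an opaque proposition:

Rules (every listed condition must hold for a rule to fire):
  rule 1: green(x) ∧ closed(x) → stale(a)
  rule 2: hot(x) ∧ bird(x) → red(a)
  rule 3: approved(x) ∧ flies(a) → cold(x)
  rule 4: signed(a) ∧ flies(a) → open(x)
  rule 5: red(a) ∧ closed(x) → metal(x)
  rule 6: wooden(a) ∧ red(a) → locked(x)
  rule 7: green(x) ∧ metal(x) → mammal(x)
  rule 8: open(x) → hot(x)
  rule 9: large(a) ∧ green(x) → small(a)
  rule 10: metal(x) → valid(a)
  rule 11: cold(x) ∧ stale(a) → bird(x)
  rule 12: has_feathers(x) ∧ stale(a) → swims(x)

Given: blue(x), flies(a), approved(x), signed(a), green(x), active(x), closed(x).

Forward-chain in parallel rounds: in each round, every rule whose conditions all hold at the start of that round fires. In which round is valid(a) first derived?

5

Round 1: rule 1 [green(x) ∧ closed(x) → stale(a)]; rule 3 [approved(x) ∧ flies(a) → cold(x)]; rule 4 [signed(a) ∧ flies(a) → open(x)]. New: stale(a), cold(x), open(x).
Round 2: rule 8 [open(x) → hot(x)]; rule 11 [cold(x) ∧ stale(a) → bird(x)]. New: hot(x), bird(x).
Round 3: rule 2 [hot(x) ∧ bird(x) → red(a)]. New: red(a).
Round 4: rule 5 [red(a) ∧ closed(x) → metal(x)]. New: metal(x).
Round 5: rule 7 [green(x) ∧ metal(x) → mammal(x)]; rule 10 [metal(x) → valid(a)]. New: mammal(x), valid(a).
valid(a) first appears in round 5.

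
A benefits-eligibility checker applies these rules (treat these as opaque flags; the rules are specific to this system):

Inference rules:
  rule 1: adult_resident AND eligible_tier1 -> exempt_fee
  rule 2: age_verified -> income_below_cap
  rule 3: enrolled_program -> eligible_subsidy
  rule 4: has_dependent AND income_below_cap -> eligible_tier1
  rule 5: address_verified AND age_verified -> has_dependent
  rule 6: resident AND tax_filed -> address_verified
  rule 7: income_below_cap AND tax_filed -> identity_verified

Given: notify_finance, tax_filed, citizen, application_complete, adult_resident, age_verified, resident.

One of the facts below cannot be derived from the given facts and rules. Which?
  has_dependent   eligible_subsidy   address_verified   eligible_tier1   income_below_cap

eligible_subsidy

Round 1: rule 2 [age_verified -> income_below_cap]; rule 6 [resident AND tax_filed -> address_verified]. New: income_below_cap, address_verified.
Round 2: rule 5 [address_verified AND age_verified -> has_dependent]; rule 7 [income_below_cap AND tax_filed -> identity_verified]. New: has_dependent, identity_verified.
Round 3: rule 4 [has_dependent AND income_below_cap -> eligible_tier1]. New: eligible_tier1.
Round 4: rule 1 [adult_resident AND eligible_tier1 -> exempt_fee]. New: exempt_fee.
Derived: address_verified (round 1), income_below_cap (round 1), eligible_tier1 (round 3), has_dependent (round 2). eligible_subsidy never appears in any round.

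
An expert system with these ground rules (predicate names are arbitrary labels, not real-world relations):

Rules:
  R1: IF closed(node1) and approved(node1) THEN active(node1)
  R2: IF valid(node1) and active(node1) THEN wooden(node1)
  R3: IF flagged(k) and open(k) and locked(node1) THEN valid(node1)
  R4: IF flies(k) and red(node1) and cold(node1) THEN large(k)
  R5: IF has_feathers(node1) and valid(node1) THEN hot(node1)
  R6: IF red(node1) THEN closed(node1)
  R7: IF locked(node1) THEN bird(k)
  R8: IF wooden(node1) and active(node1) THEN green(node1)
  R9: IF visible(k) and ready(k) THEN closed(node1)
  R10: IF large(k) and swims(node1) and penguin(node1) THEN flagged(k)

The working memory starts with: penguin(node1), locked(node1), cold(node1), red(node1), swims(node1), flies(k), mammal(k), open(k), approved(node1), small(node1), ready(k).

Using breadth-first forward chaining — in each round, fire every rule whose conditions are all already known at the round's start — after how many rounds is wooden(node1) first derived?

Round 1 fires R4, R6, R7, giving large(k), closed(node1), bird(k).
Round 2 fires R1, R10, giving active(node1), flagged(k).
Round 3 fires R3, giving valid(node1).
Round 4 fires R2, giving wooden(node1).
wooden(node1) first appears in round 4.

4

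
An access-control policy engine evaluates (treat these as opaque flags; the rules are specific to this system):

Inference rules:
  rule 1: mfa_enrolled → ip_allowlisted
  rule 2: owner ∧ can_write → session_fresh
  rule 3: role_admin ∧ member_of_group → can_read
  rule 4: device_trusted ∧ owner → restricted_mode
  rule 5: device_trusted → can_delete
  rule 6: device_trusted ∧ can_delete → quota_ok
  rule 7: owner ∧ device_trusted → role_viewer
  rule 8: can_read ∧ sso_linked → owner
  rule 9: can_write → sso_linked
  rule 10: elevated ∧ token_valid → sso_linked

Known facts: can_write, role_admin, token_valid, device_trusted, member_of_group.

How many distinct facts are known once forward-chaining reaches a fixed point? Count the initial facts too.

Round 1 fires rule 3, rule 5, rule 9, giving can_read, can_delete, sso_linked.
Round 2 fires rule 6, rule 8, giving quota_ok, owner.
Round 3 fires rule 2, rule 4, rule 7, giving session_fresh, restricted_mode, role_viewer.
Closure: {can_delete, can_read, can_write, device_trusted, member_of_group, owner, quota_ok, restricted_mode, role_admin, role_viewer, session_fresh, sso_linked, token_valid} — 13 facts.

13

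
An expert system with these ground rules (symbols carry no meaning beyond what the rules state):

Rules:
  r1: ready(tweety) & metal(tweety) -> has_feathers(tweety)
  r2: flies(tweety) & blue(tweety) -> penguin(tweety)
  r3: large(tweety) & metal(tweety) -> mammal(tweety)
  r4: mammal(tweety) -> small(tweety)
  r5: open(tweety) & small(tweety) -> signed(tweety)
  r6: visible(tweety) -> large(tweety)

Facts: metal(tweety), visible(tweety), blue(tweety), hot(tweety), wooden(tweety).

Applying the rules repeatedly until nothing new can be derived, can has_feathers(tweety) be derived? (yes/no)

no

Round 1: r6 [visible(tweety) -> large(tweety)]. Adds large(tweety).
Round 2: r3 [large(tweety) & metal(tweety) -> mammal(tweety)]. Adds mammal(tweety).
Round 3: r4 [mammal(tweety) -> small(tweety)]. Adds small(tweety).
Fixed point reached. has_feathers(tweety) is concluded only by r1; r1 needs ready(tweety) (never derived).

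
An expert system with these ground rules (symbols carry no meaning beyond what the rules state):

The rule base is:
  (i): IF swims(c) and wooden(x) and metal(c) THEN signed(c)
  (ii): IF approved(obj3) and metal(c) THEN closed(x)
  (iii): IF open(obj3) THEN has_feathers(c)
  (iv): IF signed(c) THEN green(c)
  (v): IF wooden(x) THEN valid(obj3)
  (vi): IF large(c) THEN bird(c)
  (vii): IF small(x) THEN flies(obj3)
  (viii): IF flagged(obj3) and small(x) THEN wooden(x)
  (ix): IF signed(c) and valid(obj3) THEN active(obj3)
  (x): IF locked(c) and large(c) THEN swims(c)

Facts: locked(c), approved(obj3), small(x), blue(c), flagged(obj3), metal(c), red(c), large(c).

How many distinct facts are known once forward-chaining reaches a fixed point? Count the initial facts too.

Round 1 — (ii), (vi), (vii), (viii), (x), derive closed(x), bird(c), flies(obj3), wooden(x), swims(c).
Round 2 — (i), (v), derive signed(c), valid(obj3).
Round 3 — (iv), (ix), derive green(c), active(obj3).
Closure: {active(obj3), approved(obj3), bird(c), blue(c), closed(x), flagged(obj3), flies(obj3), green(c), large(c), locked(c), metal(c), red(c), signed(c), small(x), swims(c), valid(obj3), wooden(x)} — 17 facts.

17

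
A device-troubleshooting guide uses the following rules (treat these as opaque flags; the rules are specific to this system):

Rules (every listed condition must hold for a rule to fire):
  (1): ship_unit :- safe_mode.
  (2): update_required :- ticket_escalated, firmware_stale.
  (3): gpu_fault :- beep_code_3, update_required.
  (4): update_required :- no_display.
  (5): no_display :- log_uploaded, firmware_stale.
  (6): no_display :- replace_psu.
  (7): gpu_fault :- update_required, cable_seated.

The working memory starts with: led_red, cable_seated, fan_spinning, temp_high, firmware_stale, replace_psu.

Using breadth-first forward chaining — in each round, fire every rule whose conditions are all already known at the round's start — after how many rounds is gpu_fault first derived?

3

Round 1: (6) [no_display :- replace_psu.]. Adds no_display.
Round 2: (4) [update_required :- no_display.]. Adds update_required.
Round 3: (7) [gpu_fault :- update_required, cable_seated.]. Adds gpu_fault.
gpu_fault first appears in round 3.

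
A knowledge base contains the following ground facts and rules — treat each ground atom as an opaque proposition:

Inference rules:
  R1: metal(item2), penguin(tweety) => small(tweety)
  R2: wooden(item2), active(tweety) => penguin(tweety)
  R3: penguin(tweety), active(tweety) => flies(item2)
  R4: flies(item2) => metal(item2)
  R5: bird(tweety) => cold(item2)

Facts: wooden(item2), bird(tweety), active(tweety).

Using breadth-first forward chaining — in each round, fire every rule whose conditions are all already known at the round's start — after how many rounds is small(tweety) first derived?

4

Round 1: R2 [wooden(item2), active(tweety) => penguin(tweety)]; R5 [bird(tweety) => cold(item2)]. Adds penguin(tweety), cold(item2).
Round 2: R3 [penguin(tweety), active(tweety) => flies(item2)]. Adds flies(item2).
Round 3: R4 [flies(item2) => metal(item2)]. Adds metal(item2).
Round 4: R1 [metal(item2), penguin(tweety) => small(tweety)]. Adds small(tweety).
small(tweety) first appears in round 4.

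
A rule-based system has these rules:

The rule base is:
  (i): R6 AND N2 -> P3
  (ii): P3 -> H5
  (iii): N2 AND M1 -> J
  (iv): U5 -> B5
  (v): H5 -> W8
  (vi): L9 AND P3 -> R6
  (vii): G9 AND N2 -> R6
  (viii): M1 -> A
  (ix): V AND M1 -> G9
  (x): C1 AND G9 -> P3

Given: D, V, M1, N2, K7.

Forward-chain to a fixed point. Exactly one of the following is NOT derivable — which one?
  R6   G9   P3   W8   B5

B5

[1] (iii) [N2 AND M1 -> J]; (viii) [M1 -> A]; (ix) [V AND M1 -> G9]. ⇒ new: J, A, G9.
[2] (vii) [G9 AND N2 -> R6]. ⇒ new: R6.
[3] (i) [R6 AND N2 -> P3]. ⇒ new: P3.
[4] (ii) [P3 -> H5]. ⇒ new: H5.
[5] (v) [H5 -> W8]. ⇒ new: W8.
Derived: G9 (round 1), W8 (round 5), R6 (round 2), P3 (round 3). B5 never appears in any round.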